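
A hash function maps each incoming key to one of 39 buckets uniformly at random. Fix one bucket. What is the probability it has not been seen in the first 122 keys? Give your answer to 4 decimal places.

0.0420

Each key misses the fixed bucket with probability (39-1)/39 = 38/39, independently.
P(still missing after 122) = (38/39)^122 = 0.04205.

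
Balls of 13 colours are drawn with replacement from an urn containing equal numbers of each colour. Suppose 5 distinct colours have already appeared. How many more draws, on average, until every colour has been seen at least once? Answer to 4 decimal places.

35.3321

The wait to go from k to k+1 distinct colours is geometric with mean 13/(13-k).
Sum over k = 5,...,12: E = 13/8 + 13/7 + 13/6 + ... + 13/2 + 13/1 = 35.33214.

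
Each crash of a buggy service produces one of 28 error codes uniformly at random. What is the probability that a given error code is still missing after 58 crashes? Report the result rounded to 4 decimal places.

0.1213

Each crash misses the fixed error code with probability (28-1)/28 = 27/28, independently.
P(still missing after 58) = (27/28)^58 = 0.12132.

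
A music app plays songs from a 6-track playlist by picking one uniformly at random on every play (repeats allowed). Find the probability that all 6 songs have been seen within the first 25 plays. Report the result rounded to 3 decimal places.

Let A_i be the event that song i is missing after 25 plays. By inclusion–exclusion on the A_i,
P(all seen) = Σ_{j=0}^{6} (-1)^j C(6,j)((6-j)/6)^25
= 1.0000 - 0.0629 + 0.0006 - 0.0000 + 0.0000 - 0.0000 + 0.0000
= 0.9377.

0.938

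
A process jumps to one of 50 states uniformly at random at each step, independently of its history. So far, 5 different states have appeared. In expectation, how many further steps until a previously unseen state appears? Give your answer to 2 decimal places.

Each step yields a new state with probability (50-5)/50 = 45/50, so the wait is geometric with mean 50/45.
E = 50/45 = 1.111.

1.11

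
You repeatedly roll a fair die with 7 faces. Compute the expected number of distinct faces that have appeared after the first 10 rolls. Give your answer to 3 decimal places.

For each face, P(seen in 10 rolls) = 1 - (6/7)^10 = 0.7859.
By linearity of expectation, E[distinct seen] = 7·(1 - (6/7)^10) = 5.5016.

5.502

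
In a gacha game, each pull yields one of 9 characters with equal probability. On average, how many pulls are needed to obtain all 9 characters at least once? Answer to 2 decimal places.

25.46

The wait to go from k to k+1 distinct characters is geometric with mean 9/(9-k).
E[T] = 9/9 + 9/8 + 9/7 + ... + 9/2 + 9/1 = 9·H_{9}.
H_{9} = 2.829, so E[T] = 25.461.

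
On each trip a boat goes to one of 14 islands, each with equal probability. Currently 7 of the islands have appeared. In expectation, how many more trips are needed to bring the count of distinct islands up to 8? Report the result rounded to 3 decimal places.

2.000

The wait to go from k to k+1 distinct islands is geometric with mean 14/(14-k).
Only the k = 7 term is needed: E = 14/7 = 2.0000.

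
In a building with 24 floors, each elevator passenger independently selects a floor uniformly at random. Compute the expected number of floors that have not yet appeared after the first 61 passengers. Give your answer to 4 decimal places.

1.7895

For each floor, P(unseen after 61) = (23/24)^61 = 0.07456.
By linearity of expectation, E[unseen] = 24·(23/24)^61 = 1.78947.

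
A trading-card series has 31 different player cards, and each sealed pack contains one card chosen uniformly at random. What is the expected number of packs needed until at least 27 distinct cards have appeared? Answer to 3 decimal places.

Going from k to k+1 distinct takes a geometric number of packs with mean 31/(31-k).
Sum over k = 0,...,26: E = 31/31 + 31/30 + 31/29 + ... + 31/6 + 31/5 = 60.2613.

60.261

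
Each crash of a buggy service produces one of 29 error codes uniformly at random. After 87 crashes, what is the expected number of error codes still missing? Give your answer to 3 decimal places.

1.369

For each error code, P(unseen after 87) = (28/29)^87 = 0.0472.
By linearity of expectation, E[unseen] = 29·(28/29)^87 = 1.3694.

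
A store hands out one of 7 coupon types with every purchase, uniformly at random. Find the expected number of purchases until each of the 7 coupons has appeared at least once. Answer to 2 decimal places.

The wait to go from k to k+1 distinct coupons is geometric with mean 7/(7-k).
E[T] = 7/7 + 7/6 + 7/5 + ... + 7/2 + 7/1 = 7·H_{7}.
H_{7} = 2.593, so E[T] = 18.150.

18.15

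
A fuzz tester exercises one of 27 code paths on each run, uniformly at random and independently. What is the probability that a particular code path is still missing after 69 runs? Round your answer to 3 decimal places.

0.074

On each run the fixed code path fails to appear with probability 26/27.
P(still missing after 69) = (26/27)^69 = 0.0740.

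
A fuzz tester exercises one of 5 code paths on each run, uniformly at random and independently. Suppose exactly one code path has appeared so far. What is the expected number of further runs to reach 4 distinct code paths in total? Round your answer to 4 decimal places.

5.4167

The wait to go from k to k+1 distinct code paths is geometric with mean 5/(5-k).
Sum over k = 1,...,3: E = 5/4 + 5/3 + 5/2 = 5.41667.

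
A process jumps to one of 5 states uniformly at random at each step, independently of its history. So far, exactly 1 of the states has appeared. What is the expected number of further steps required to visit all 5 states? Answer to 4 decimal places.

The wait to go from k to k+1 distinct states is geometric with mean 5/(5-k).
Sum over k = 1,...,4: E = 5/4 + 5/3 + 5/2 + 5/1 = 10.41667.

10.4167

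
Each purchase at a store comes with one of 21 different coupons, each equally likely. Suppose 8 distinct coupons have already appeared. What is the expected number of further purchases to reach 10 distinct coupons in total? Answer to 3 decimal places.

3.365

With k distinct coupons already seen, the next new one takes an expected 21/(21-k) purchases.
Sum over k = 8,...,9: E = 21/13 + 21/12 = 3.3654.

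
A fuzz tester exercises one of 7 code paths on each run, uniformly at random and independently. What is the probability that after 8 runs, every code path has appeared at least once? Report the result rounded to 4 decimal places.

0.0245

Let A_i be the event that code path i is missing after 8 runs. By inclusion–exclusion on the A_i,
P(all seen) = Σ_{j=0}^{7} (-1)^j C(7,j)((7-j)/7)^8
= 1.00000 - 2.03950 + 1.42297 - 0.39789 + 0.03983 - 0.00093 + 0.00000 - 0.00000
= 0.02448.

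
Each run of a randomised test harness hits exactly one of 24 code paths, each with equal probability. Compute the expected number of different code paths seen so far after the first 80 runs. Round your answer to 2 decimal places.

23.20

For each code path, P(seen in 80 runs) = 1 - (23/24)^80 = 0.967.
By linearity of expectation, E[distinct seen] = 24·(1 - (23/24)^80) = 23.203.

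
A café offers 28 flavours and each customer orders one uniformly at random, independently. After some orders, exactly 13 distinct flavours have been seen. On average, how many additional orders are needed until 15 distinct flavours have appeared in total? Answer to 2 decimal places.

3.87

The wait to go from k to k+1 distinct flavours is geometric with mean 28/(28-k).
Sum over k = 13,...,14: E = 28/15 + 28/14 = 3.867.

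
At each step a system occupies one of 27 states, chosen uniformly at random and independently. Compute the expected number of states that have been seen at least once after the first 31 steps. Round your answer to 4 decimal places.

For each state, P(seen in 31 steps) = 1 - (26/27)^31 = 0.68962.
By linearity of expectation, E[distinct seen] = 27·(1 - (26/27)^31) = 18.61967.

18.6197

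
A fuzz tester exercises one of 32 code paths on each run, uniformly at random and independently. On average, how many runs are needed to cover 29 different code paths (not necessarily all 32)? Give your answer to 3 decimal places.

With k distinct code paths already seen, the next new one arrives after an expected 32/(32-k) runs.
Sum over k = 0,...,28: E = 32/32 + 32/31 + 32/30 + ... + 32/5 + 32/4 = 71.2052.

71.205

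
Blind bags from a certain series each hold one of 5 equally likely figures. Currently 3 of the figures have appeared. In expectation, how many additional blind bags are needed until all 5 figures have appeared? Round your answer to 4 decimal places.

7.5000

From k distinct to k+1 distinct takes on average 5/(5-k) blind bags.
Sum over k = 3,...,4: E = 5/2 + 5/1 = 7.50000.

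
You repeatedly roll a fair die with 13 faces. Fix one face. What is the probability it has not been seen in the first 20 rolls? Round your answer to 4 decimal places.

On each roll the fixed face fails to appear with probability 12/13.
P(still missing after 20) = (12/13)^20 = 0.20172.

0.2017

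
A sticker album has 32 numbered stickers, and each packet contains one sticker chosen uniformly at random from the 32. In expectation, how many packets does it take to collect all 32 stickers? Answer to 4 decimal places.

The wait to go from k to k+1 distinct stickers is geometric with mean 32/(32-k).
E[T] = 32/32 + 32/31 + 32/30 + ... + 32/2 + 32/1 = 32·H_{32}.
H_{32} = 4.05850, so E[T] = 129.87185.

129.8718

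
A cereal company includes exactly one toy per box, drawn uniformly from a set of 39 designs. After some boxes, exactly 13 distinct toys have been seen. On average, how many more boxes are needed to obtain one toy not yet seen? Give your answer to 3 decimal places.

1.500

The number of boxes until the next new toy is geometric with success probability 26/39, so its mean is 39/26.
E = 39/26 = 1.5000.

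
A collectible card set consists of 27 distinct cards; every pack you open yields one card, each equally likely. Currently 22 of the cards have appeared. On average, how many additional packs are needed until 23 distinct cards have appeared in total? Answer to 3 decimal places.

The wait to go from k to k+1 distinct cards is geometric with mean 27/(27-k).
Only the k = 22 term is needed: E = 27/5 = 5.4000.

5.400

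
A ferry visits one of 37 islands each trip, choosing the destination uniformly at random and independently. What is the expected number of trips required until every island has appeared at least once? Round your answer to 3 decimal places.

155.459

Split into phases: going from k distinct to k+1 distinct takes on average 37/(37-k) trips.
E[T] = 37/37 + 37/36 + 37/35 + ... + 37/2 + 37/1 = 37·H_{37}.
H_{37} = 4.2016, so E[T] = 155.4587.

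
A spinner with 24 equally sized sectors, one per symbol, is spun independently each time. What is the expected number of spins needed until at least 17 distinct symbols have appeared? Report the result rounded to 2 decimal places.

28.39

Going from k to k+1 distinct takes a geometric number of spins with mean 24/(24-k).
Sum over k = 0,...,16: E = 24/24 + 24/23 + 24/22 + ... + 24/9 + 24/8 = 28.394.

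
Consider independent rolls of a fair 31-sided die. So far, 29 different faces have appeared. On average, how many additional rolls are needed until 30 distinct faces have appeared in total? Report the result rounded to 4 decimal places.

The wait to go from k to k+1 distinct faces is geometric with mean 31/(31-k).
Only the k = 29 term is needed: E = 31/2 = 15.50000.

15.5000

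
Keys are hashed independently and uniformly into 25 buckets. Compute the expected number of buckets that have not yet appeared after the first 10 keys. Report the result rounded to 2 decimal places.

For each bucket, P(unseen after 10) = (24/25)^10 = 0.665.
By linearity of expectation, E[unseen] = 25·(24/25)^10 = 16.621.

16.62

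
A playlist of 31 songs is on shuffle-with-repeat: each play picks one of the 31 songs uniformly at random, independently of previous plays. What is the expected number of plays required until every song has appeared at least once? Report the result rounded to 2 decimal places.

Split into phases: going from k distinct to k+1 distinct takes on average 31/(31-k) plays.
E[T] = 31/31 + 31/30 + 31/29 + ... + 31/2 + 31/1 = 31·H_{31}.
H_{31} = 4.027, so E[T] = 124.845.

124.84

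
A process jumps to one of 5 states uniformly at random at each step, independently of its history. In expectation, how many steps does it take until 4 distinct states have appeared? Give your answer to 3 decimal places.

6.417

With k distinct states already seen, the next new one arrives after an expected 5/(5-k) steps.
Sum over k = 0,...,3: E = 5/5 + 5/4 + 5/3 + 5/2 = 6.4167.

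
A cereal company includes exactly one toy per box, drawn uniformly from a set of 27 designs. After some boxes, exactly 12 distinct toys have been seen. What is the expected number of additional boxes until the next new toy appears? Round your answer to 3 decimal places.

1.800

The number of boxes until the next new toy is geometric with success probability 15/27, so its mean is 27/15.
E = 27/15 = 1.8000.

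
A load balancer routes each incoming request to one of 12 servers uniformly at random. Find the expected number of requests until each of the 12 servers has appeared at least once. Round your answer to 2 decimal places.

The wait to go from k to k+1 distinct servers is geometric with mean 12/(12-k).
E[T] = 12/12 + 12/11 + 12/10 + ... + 12/2 + 12/1 = 12·H_{12}.
H_{12} = 3.103, so E[T] = 37.239.

37.24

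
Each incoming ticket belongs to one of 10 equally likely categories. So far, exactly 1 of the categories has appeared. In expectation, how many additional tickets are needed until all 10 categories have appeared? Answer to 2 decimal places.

28.29

The wait to go from k to k+1 distinct categories is geometric with mean 10/(10-k).
Sum over k = 1,...,9: E = 10/9 + 10/8 + 10/7 + ... + 10/2 + 10/1 = 28.290.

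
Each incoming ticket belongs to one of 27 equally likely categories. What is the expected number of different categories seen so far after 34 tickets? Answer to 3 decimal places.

For each category, P(seen in 34 tickets) = 1 - (26/27)^34 = 0.7228.
By linearity of expectation, E[distinct seen] = 27·(1 - (26/27)^34) = 19.5168.

19.517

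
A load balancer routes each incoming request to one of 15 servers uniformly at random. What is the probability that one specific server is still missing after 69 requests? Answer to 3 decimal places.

0.009

Each request misses the fixed server with probability (15-1)/15 = 14/15, independently.
P(still missing after 69) = (14/15)^69 = 0.0086.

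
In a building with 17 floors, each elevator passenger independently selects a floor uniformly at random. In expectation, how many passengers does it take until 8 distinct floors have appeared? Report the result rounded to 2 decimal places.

10.38

Going from k to k+1 distinct takes a geometric number of passengers with mean 17/(17-k).
Sum over k = 0,...,7: E = 17/17 + 17/16 + 17/15 + ... + 17/11 + 17/10 = 10.380.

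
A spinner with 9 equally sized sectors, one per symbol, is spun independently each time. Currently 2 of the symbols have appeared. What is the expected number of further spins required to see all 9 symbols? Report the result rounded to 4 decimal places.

From k distinct to k+1 distinct takes on average 9/(9-k) spins.
Sum over k = 2,...,8: E = 9/7 + 9/6 + 9/5 + ... + 9/2 + 9/1 = 23.33571.

23.3357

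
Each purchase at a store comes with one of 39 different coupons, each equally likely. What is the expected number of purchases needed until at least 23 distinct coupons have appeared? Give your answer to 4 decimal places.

Going from k to k+1 distinct takes a geometric number of purchases with mean 39/(39-k).
Sum over k = 0,...,22: E = 39/39 + 39/38 + 39/37 + ... + 39/18 + 39/17 = 34.03975.

34.0397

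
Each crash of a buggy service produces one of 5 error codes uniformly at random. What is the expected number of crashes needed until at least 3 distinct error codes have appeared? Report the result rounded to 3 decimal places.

Going from k to k+1 distinct takes a geometric number of crashes with mean 5/(5-k).
Sum over k = 0,...,2: E = 5/5 + 5/4 + 5/3 = 3.9167.

3.917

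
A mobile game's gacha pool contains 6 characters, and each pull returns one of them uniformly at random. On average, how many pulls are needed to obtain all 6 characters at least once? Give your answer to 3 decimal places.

14.700

Split into phases: going from k distinct to k+1 distinct takes on average 6/(6-k) pulls.
E[T] = 6/6 + 6/5 + 6/4 + 6/3 + 6/2 + 6/1 = 6·H_{6}.
H_{6} = 2.4500, so E[T] = 14.7000.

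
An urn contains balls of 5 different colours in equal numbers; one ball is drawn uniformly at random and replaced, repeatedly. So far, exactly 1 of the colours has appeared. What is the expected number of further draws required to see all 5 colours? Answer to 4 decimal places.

10.4167

From k distinct to k+1 distinct takes on average 5/(5-k) draws.
Sum over k = 1,...,4: E = 5/4 + 5/3 + 5/2 + 5/1 = 10.41667.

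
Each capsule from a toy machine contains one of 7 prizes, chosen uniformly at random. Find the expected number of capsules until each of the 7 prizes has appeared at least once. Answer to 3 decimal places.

Split into phases: going from k distinct to k+1 distinct takes on average 7/(7-k) capsules.
E[T] = 7/7 + 7/6 + 7/5 + ... + 7/2 + 7/1 = 7·H_{7}.
H_{7} = 2.5929, so E[T] = 18.1500.

18.150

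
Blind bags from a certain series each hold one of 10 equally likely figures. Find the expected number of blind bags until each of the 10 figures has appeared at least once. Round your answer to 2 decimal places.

After k distinct figures have appeared, the next blind bag gives a new one with probability (10-k)/10, so the expected wait for the (k+1)-th is 10/(10-k).
E[T] = 10/10 + 10/9 + 10/8 + ... + 10/2 + 10/1 = 10·H_{10}.
H_{10} = 2.929, so E[T] = 29.290.

29.29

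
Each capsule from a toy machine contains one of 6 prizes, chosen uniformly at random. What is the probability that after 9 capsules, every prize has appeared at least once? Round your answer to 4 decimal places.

Let A_i be the event that prize i is missing after 9 capsules. By inclusion–exclusion on the A_i,
P(all seen) = Σ_{j=0}^{6} (-1)^j C(6,j)((6-j)/6)^9
= 1.00000 - 1.16284 + 0.39018 - 0.03906 + 0.00076 - 0.00000 + 0.00000
= 0.18904.

0.1890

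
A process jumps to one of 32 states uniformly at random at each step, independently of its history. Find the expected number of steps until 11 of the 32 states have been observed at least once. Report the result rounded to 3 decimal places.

Going from k to k+1 distinct takes a geometric number of steps with mean 32/(32-k).
Sum over k = 0,...,10: E = 32/32 + 32/31 + 32/30 + ... + 32/23 + 32/22 = 13.2204.

13.220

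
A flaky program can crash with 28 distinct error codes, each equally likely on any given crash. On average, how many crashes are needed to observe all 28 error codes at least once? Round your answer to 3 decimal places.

After k distinct error codes have appeared, the next crash gives a new one with probability (28-k)/28, so the expected wait for the (k+1)-th is 28/(28-k).
E[T] = 28/28 + 28/27 + 28/26 + ... + 28/2 + 28/1 = 28·H_{28}.
H_{28} = 3.9272, so E[T] = 109.9608.

109.961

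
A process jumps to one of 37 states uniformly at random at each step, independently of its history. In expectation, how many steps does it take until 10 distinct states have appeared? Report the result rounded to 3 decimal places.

11.475

Going from k to k+1 distinct takes a geometric number of steps with mean 37/(37-k).
Sum over k = 0,...,9: E = 37/37 + 37/36 + 37/35 + ... + 37/29 + 37/28 = 11.4748.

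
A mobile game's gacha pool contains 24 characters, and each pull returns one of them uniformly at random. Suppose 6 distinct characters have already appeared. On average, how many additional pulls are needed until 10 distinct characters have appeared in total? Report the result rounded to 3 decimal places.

With k distinct characters already seen, the next new one takes an expected 24/(24-k) pulls.
Sum over k = 6,...,9: E = 24/18 + 24/17 + 24/16 + 24/15 = 5.8451.

5.845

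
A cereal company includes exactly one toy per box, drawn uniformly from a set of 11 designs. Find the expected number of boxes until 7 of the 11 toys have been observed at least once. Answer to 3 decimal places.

With k distinct toys already seen, the next new one arrives after an expected 11/(11-k) boxes.
Sum over k = 0,...,6: E = 11/11 + 11/10 + 11/9 + ... + 11/6 + 11/5 = 10.3020.

10.302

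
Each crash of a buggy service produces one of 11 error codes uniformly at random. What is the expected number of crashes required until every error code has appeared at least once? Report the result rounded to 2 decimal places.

Split into phases: going from k distinct to k+1 distinct takes on average 11/(11-k) crashes.
E[T] = 11/11 + 11/10 + 11/9 + ... + 11/2 + 11/1 = 11·H_{11}.
H_{11} = 3.020, so E[T] = 33.219.

33.22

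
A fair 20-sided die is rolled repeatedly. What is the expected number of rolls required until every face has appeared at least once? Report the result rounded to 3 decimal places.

After k distinct faces have appeared, the next roll gives a new one with probability (20-k)/20, so the expected wait for the (k+1)-th is 20/(20-k).
E[T] = 20/20 + 20/19 + 20/18 + ... + 20/2 + 20/1 = 20·H_{20}.
H_{20} = 3.5977, so E[T] = 71.9548.

71.955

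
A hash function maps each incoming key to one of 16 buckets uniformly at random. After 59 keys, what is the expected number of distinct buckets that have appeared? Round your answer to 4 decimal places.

15.6448

For each bucket, P(seen in 59 keys) = 1 - (15/16)^59 = 0.97780.
By linearity of expectation, E[distinct seen] = 16·(1 - (15/16)^59) = 15.64484.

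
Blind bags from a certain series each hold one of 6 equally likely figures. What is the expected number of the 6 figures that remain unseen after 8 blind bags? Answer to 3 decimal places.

1.395

For each figure, P(unseen after 8) = (5/6)^8 = 0.2326.
By linearity of expectation, E[unseen] = 6·(5/6)^8 = 1.3954.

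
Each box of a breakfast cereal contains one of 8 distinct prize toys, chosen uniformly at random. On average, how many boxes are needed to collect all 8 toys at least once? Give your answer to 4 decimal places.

21.7429

After k distinct toys have appeared, the next box gives a new one with probability (8-k)/8, so the expected wait for the (k+1)-th is 8/(8-k).
E[T] = 8/8 + 8/7 + 8/6 + ... + 8/2 + 8/1 = 8·H_{8}.
H_{8} = 2.71786, so E[T] = 21.74286.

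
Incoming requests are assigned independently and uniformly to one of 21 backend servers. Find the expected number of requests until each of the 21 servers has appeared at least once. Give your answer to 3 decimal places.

After k distinct servers have appeared, the next request gives a new one with probability (21-k)/21, so the expected wait for the (k+1)-th is 21/(21-k).
E[T] = 21/21 + 21/20 + 21/19 + ... + 21/2 + 21/1 = 21·H_{21}.
H_{21} = 3.6454, so E[T] = 76.5525.

76.553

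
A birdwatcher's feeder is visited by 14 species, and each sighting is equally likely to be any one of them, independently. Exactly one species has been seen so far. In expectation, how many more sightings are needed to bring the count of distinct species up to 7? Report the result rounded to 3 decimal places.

8.222

With k distinct species already seen, the next new one takes an expected 14/(14-k) sightings.
Sum over k = 1,...,6: E = 14/13 + 14/12 + 14/11 + 14/10 + 14/9 + 14/8 = 8.2219.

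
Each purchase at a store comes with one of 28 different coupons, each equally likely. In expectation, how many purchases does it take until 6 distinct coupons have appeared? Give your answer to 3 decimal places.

6.618

Going from k to k+1 distinct takes a geometric number of purchases with mean 28/(28-k).
Sum over k = 0,...,5: E = 28/28 + 28/27 + 28/26 + 28/25 + 28/24 + 28/23 = 6.6180.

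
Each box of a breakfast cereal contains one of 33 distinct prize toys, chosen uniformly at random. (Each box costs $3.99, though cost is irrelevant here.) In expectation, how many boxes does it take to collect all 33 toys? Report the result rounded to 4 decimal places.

134.9303

After k distinct toys have appeared, the next box gives a new one with probability (33-k)/33, so the expected wait for the (k+1)-th is 33/(33-k).
E[T] = 33/33 + 33/32 + 33/31 + ... + 33/2 + 33/1 = 33·H_{33}.
H_{33} = 4.08880, so E[T] = 134.93034.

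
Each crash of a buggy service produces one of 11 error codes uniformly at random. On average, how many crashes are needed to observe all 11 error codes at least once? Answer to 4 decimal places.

Split into phases: going from k distinct to k+1 distinct takes on average 11/(11-k) crashes.
E[T] = 11/11 + 11/10 + 11/9 + ... + 11/2 + 11/1 = 11·H_{11}.
H_{11} = 3.01988, so E[T] = 33.21865.

33.2187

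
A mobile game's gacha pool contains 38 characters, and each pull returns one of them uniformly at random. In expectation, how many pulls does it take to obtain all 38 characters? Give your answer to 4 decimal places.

Split into phases: going from k distinct to k+1 distinct takes on average 38/(38-k) pulls.
E[T] = 38/38 + 38/37 + 38/36 + ... + 38/2 + 38/1 = 38·H_{38}.
H_{38} = 4.22790, so E[T] = 160.66028.

160.6603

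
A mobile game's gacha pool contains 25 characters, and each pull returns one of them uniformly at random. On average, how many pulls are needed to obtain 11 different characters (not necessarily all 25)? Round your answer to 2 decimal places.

14.11

Going from k to k+1 distinct takes a geometric number of pulls with mean 25/(25-k).
Sum over k = 0,...,10: E = 25/25 + 25/24 + 25/23 + ... + 25/16 + 25/15 = 14.110.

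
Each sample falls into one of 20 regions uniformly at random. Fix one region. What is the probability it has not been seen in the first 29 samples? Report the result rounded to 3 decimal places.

0.226

Each sample misses the fixed region with probability (20-1)/20 = 19/20, independently.
P(still missing after 29) = (19/20)^29 = 0.2259.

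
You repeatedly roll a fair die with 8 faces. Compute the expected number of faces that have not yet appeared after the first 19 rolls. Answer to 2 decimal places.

For each face, P(unseen after 19) = (7/8)^19 = 0.079.
By linearity of expectation, E[unseen] = 8·(7/8)^19 = 0.633.

0.63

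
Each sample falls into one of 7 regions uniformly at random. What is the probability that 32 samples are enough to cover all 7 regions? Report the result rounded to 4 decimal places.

0.9500

Let A_i be the event that region i is missing after 32 samples. By inclusion–exclusion on the A_i,
P(all seen) = Σ_{j=0}^{7} (-1)^j C(7,j)((7-j)/7)^32
= 1.00000 - 0.05044 + 0.00044 - 0.00000 + 0.00000 - 0.00000 + 0.00000 - 0.00000
= 0.95000.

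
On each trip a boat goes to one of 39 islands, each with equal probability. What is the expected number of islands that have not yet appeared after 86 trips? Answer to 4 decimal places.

For each island, P(unseen after 86) = (38/39)^86 = 0.10711.
By linearity of expectation, E[unseen] = 39·(38/39)^86 = 4.17732.

4.1773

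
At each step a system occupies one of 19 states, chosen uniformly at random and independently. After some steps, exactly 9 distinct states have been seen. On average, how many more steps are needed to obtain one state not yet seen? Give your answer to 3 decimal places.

Each step yields a new state with probability (19-9)/19 = 10/19, so the wait is geometric with mean 19/10.
E = 19/10 = 1.9000.

1.900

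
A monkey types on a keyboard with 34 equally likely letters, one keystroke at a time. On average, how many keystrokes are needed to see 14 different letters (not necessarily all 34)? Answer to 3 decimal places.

17.696

With k distinct letters already seen, the next new one arrives after an expected 34/(34-k) keystrokes.
Sum over k = 0,...,13: E = 34/34 + 34/33 + 34/32 + ... + 34/22 + 34/21 = 17.6960.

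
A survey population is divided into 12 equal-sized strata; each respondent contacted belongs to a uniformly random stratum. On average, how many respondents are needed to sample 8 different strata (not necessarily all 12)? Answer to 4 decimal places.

Going from k to k+1 distinct takes a geometric number of respondents with mean 12/(12-k).
Sum over k = 0,...,7: E = 12/12 + 12/11 + 12/10 + ... + 12/6 + 12/5 = 12.23853.

12.2385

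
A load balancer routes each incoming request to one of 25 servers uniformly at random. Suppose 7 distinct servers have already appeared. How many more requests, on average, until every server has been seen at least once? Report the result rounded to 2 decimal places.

87.38

With k distinct servers already seen, the next new one takes an expected 25/(25-k) requests.
Sum over k = 7,...,24: E = 25/18 + 25/17 + 25/16 + ... + 25/2 + 25/1 = 87.378.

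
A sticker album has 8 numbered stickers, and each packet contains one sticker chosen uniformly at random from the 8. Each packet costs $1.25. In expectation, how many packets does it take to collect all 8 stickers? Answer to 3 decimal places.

After k distinct stickers have appeared, the next packet gives a new one with probability (8-k)/8, so the expected wait for the (k+1)-th is 8/(8-k).
E[T] = 8/8 + 8/7 + 8/6 + ... + 8/2 + 8/1 = 8·H_{8}.
H_{8} = 2.7179, so E[T] = 21.7429.

21.743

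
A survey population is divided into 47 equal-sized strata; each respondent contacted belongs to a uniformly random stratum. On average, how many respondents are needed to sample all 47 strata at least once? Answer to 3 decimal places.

Split into phases: going from k distinct to k+1 distinct takes on average 47/(47-k) respondents.
E[T] = 47/47 + 47/46 + 47/45 + ... + 47/2 + 47/1 = 47·H_{47}.
H_{47} = 4.4380, so E[T] = 208.5843.

208.584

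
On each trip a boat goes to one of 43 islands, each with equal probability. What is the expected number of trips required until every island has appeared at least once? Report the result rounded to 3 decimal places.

The wait to go from k to k+1 distinct islands is geometric with mean 43/(43-k).
E[T] = 43/43 + 43/42 + 43/41 + ... + 43/2 + 43/1 = 43·H_{43}.
H_{43} = 4.3500, so E[T] = 187.0499.

187.050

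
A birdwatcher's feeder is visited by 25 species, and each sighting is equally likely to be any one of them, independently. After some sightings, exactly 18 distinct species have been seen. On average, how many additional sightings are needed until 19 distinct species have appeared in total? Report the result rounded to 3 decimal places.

The wait to go from k to k+1 distinct species is geometric with mean 25/(25-k).
Only the k = 18 term is needed: E = 25/7 = 3.5714.

3.571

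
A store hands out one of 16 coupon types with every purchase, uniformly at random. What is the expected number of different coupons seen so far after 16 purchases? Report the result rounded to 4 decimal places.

10.3028

For each coupon, P(seen in 16 purchases) = 1 - (15/16)^16 = 0.64393.
By linearity of expectation, E[distinct seen] = 16·(1 - (15/16)^16) = 10.30281.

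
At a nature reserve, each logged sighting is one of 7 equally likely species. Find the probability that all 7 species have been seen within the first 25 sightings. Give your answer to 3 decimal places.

Let A_i be the event that species i is missing after 25 sightings. By inclusion–exclusion on the A_i,
P(all seen) = Σ_{j=0}^{7} (-1)^j C(7,j)((7-j)/7)^25
= 1.0000 - 0.1484 + 0.0047 - 0.0000 + 0.0000 - 0.0000 + 0.0000 - 0.0000
= 0.8562.

0.856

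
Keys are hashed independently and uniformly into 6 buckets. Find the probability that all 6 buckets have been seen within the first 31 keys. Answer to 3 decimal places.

By inclusion–exclusion over which buckets are missing,
P(all seen) = Σ_{j=0}^{6} (-1)^j C(6,j)((6-j)/6)^31
= 1.0000 - 0.0211 + 0.0001 - 0.0000 + 0.0000 - 0.0000 + 0.0000
= 0.9790.

0.979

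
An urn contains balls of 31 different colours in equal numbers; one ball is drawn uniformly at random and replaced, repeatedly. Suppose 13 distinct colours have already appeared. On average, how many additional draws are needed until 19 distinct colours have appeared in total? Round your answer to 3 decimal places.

12.149

The wait to go from k to k+1 distinct colours is geometric with mean 31/(31-k).
Sum over k = 13,...,18: E = 31/18 + 31/17 + 31/16 + 31/15 + 31/14 + 31/13 = 12.1488.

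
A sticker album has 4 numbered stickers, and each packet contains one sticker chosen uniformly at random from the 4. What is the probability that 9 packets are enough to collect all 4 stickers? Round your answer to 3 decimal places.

0.711

Let A_i be the event that sticker i is missing after 9 packets. By inclusion–exclusion on the A_i,
P(all seen) = Σ_{j=0}^{4} (-1)^j C(4,j)((4-j)/4)^9
= 1.0000 - 0.3003 + 0.0117 - 0.0000 + 0.0000
= 0.7114.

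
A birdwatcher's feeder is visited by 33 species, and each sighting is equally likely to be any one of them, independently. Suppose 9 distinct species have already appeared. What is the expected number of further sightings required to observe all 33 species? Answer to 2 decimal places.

With k distinct species already seen, the next new one takes an expected 33/(33-k) sightings.
Sum over k = 9,...,32: E = 33/24 + 33/23 + 33/22 + ... + 33/2 + 33/1 = 124.607.

124.61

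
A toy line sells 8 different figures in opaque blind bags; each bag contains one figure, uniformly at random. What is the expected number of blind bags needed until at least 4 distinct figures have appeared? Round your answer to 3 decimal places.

5.076

With k distinct figures already seen, the next new one arrives after an expected 8/(8-k) blind bags.
Sum over k = 0,...,3: E = 8/8 + 8/7 + 8/6 + 8/5 = 5.0762.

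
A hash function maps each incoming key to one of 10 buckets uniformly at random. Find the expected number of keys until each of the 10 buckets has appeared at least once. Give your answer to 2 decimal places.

Split into phases: going from k distinct to k+1 distinct takes on average 10/(10-k) keys.
E[T] = 10/10 + 10/9 + 10/8 + ... + 10/2 + 10/1 = 10·H_{10}.
H_{10} = 2.929, so E[T] = 29.290.

29.29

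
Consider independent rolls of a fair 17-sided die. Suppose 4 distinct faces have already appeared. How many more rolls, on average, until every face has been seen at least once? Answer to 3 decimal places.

54.062

From k distinct to k+1 distinct takes on average 17/(17-k) rolls.
Sum over k = 4,...,16: E = 17/13 + 17/12 + 17/11 + ... + 17/2 + 17/1 = 54.0623.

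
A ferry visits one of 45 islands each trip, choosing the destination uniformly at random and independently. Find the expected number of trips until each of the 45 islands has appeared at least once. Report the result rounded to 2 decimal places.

The wait to go from k to k+1 distinct islands is geometric with mean 45/(45-k).
E[T] = 45/45 + 45/44 + 45/43 + ... + 45/2 + 45/1 = 45·H_{45}.
H_{45} = 4.395, so E[T] = 197.773.

197.77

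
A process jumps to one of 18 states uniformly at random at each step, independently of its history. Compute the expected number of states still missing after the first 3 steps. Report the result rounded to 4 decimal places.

For each state, P(unseen after 3) = (17/18)^3 = 0.84242.
By linearity of expectation, E[unseen] = 18·(17/18)^3 = 15.16358.

15.1636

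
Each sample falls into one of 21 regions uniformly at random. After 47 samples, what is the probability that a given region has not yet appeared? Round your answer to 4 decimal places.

On each sample the fixed region fails to appear with probability 20/21.
P(still missing after 47) = (20/21)^47 = 0.10095.

0.1009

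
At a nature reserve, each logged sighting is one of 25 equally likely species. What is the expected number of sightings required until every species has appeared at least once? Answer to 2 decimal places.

After k distinct species have appeared, the next sighting gives a new one with probability (25-k)/25, so the expected wait for the (k+1)-th is 25/(25-k).
E[T] = 25/25 + 25/24 + 25/23 + ... + 25/2 + 25/1 = 25·H_{25}.
H_{25} = 3.816, so E[T] = 95.399.

95.40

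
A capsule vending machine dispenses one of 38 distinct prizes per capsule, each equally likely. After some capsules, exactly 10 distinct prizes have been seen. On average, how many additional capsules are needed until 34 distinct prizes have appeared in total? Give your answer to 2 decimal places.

70.07

The wait to go from k to k+1 distinct prizes is geometric with mean 38/(38-k).
Sum over k = 10,...,33: E = 38/28 + 38/27 + 38/26 + ... + 38/6 + 38/5 = 70.066.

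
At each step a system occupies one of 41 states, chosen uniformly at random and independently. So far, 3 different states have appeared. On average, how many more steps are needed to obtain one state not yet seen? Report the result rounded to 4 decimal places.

1.0789

The number of steps until the next new state is geometric with success probability 38/41, so its mean is 41/38.
E = 41/38 = 1.07895.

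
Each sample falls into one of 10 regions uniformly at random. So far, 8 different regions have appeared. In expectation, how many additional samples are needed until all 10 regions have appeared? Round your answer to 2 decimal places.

15.00

With k distinct regions already seen, the next new one takes an expected 10/(10-k) samples.
Sum over k = 8,...,9: E = 10/2 + 10/1 = 15.000.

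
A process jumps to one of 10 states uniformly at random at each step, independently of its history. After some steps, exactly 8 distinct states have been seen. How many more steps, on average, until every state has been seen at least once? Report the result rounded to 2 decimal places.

15.00

From k distinct to k+1 distinct takes on average 10/(10-k) steps.
Sum over k = 8,...,9: E = 10/2 + 10/1 = 15.000.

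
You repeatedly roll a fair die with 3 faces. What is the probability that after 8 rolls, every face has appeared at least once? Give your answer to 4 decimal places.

By inclusion–exclusion over which faces are missing,
P(all seen) = Σ_{j=0}^{3} (-1)^j C(3,j)((3-j)/3)^8
= 1.00000 - 0.11706 + 0.00046 - 0.00000
= 0.88340.

0.8834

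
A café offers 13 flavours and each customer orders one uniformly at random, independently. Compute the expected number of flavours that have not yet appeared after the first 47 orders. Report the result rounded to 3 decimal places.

For each flavour, P(unseen after 47) = (12/13)^47 = 0.0232.
By linearity of expectation, E[unseen] = 13·(12/13)^47 = 0.3021.

0.302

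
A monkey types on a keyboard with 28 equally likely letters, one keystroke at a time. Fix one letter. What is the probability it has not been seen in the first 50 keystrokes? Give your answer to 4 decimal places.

On each keystroke the fixed letter fails to appear with probability 27/28.
P(still missing after 50) = (27/28)^50 = 0.16229.

0.1623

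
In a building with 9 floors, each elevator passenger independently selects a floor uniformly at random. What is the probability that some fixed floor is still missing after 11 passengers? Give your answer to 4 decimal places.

Each passenger misses the fixed floor with probability (9-1)/9 = 8/9, independently.
P(still missing after 11) = (8/9)^11 = 0.27373.

0.2737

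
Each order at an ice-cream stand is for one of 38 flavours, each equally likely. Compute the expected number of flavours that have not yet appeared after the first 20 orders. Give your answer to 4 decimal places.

22.2919

For each flavour, P(unseen after 20) = (37/38)^20 = 0.58663.
By linearity of expectation, E[unseen] = 38·(37/38)^20 = 22.29185.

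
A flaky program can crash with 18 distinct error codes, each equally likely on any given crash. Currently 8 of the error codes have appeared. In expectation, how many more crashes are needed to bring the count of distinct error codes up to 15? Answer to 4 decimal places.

From k distinct to k+1 distinct takes on average 18/(18-k) crashes.
Sum over k = 8,...,14: E = 18/10 + 18/9 + 18/8 + ... + 18/5 + 18/4 = 19.72143.

19.7214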